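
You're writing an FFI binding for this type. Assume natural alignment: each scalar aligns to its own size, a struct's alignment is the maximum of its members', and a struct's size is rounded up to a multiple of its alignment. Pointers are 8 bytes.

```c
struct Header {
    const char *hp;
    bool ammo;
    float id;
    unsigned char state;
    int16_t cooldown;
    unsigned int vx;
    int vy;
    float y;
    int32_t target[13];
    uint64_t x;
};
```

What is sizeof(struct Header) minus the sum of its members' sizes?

hp at 0 (size 8, align 8) → ends 8
ammo at 8 (size 1, align 1) → ends 9
pad 3 to align 4 for id
id at 12 (size 4, align 4) → ends 16
state at 16 (size 1, align 1) → ends 17
pad 1 to align 2 for cooldown
cooldown at 18 (size 2, align 2) → ends 20
vx at 20 (size 4, align 4) → ends 24
vy at 24 (size 4, align 4) → ends 28
y at 28 (size 4, align 4) → ends 32
target at 32 (size 52, align 4) → ends 84
pad 4 to align 8 for x
x at 88 (size 8, align 8) → ends 96
total 96 bytes, alignment 8
data bytes 88, size 96 → padding 8

8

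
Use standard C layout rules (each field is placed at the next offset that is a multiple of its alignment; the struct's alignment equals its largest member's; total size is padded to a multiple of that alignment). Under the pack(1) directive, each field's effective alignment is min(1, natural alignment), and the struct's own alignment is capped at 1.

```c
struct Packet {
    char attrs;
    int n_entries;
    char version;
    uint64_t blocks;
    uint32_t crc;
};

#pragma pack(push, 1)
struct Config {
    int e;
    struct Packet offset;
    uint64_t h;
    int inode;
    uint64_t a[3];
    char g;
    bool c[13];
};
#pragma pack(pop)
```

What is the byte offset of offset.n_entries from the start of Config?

Packet: @0: attrs [1B, align 1] → 1; +3 pad (align 4); @4: n_entries [4B, align 4] → 8; @8: version [1B, align 1] → 9; +7 pad (align 8); @16: blocks [8B, align 8] → 24; @24: crc [4B, align 4] → 28; +4 tail pad (align 8); size 32, align 8
@0: e [4B, align 1] → 4
@4: offset [32B, align 1] → 36
within Packet: n_entries at 4
4 + 4 = 8

8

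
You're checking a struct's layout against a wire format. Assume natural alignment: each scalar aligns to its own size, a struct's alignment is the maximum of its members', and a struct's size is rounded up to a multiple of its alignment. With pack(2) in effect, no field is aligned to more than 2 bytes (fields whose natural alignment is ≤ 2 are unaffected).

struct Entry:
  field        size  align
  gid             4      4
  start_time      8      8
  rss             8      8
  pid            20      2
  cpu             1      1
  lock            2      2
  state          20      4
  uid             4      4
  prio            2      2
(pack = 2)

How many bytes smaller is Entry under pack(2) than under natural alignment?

natural layout:
  gid at 0 (size 4, align 4) → ends 4
  pad 4 to align 8 for start_time
  start_time at 8 (size 8, align 8) → ends 16
  rss at 16 (size 8, align 8) → ends 24
  pid at 24 (size 20, align 2) → ends 44
  cpu at 44 (size 1, align 1) → ends 45
  pad 1 to align 2 for lock
  lock at 46 (size 2, align 2) → ends 48
  state at 48 (size 20, align 4) → ends 68
  uid at 68 (size 4, align 4) → ends 72
  prio at 72 (size 2, align 2) → ends 74
  tail pad 6 to reach multiple of 8
  total 80 bytes, alignment 8
packed(2) layout:
  gid at 0 (size 4, align 2) → ends 4
  start_time at 4 (size 8, align 2) → ends 12
  rss at 12 (size 8, align 2) → ends 20
  pid at 20 (size 20, align 2) → ends 40
  cpu at 40 (size 1, align 1) → ends 41
  pad 1 to align 2 for lock
  lock at 42 (size 2, align 2) → ends 44
  state at 44 (size 20, align 2) → ends 64
  uid at 64 (size 4, align 2) → ends 68
  prio at 68 (size 2, align 2) → ends 70
  total 70 bytes, alignment 2
80 − 70 = 10

10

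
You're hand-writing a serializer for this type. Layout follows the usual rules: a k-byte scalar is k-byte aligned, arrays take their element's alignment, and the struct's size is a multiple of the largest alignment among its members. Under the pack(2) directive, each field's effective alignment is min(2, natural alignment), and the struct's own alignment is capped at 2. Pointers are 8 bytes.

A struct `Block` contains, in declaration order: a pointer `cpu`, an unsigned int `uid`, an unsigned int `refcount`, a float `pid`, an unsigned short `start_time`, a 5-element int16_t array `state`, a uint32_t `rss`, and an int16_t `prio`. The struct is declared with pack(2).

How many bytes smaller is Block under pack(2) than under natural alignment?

natural layout:
  @0: cpu [8B, align 8] → 8
  @8: uid [4B, align 4] → 12
  @12: refcount [4B, align 4] → 16
  @16: pid [4B, align 4] → 20
  @20: start_time [2B, align 2] → 22
  @22: state [10B, align 2] → 32
  @32: rss [4B, align 4] → 36
  @36: prio [2B, align 2] → 38
  +2 tail pad (align 8)
  size 40, align 8
packed(2) layout:
  @0: cpu [8B, align 2] → 8
  @8: uid [4B, align 2] → 12
  @12: refcount [4B, align 2] → 16
  @16: pid [4B, align 2] → 20
  @20: start_time [2B, align 2] → 22
  @22: state [10B, align 2] → 32
  @32: rss [4B, align 2] → 36
  @36: prio [2B, align 2] → 38
  size 38, align 2
40 − 38 = 2

2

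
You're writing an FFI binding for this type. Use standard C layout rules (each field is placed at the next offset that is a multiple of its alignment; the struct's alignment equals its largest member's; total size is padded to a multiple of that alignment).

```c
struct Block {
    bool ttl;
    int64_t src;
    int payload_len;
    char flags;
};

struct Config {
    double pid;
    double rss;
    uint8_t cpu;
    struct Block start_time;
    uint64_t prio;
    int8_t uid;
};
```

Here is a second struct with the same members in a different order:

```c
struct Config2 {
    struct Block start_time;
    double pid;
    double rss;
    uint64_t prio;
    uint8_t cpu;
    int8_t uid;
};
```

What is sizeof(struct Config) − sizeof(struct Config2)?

8

Block: 0..1  ttl  (1B, 1-aligned); 1..8  -- padding (7B); 8..16  src  (8B, 8-aligned); 16..20  payload_len  (4B, 4-aligned); 20..21  flags  (1B, 1-aligned); 21..24  -- tail padding (3B); sizeof = 24, alignof = 8
0..8  pid  (8B, 8-aligned)
8..16  rss  (8B, 8-aligned)
16..17  cpu  (1B, 1-aligned)
17..24  -- padding (7B)
24..48  start_time  (24B, 8-aligned)
48..56  prio  (8B, 8-aligned)
56..57  uid  (1B, 1-aligned)
57..64  -- tail padding (7B)
sizeof = 64, alignof = 8
— Config2 —
0..24  start_time  (24B, 8-aligned)
24..32  pid  (8B, 8-aligned)
32..40  rss  (8B, 8-aligned)
40..48  prio  (8B, 8-aligned)
48..49  cpu  (1B, 1-aligned)
49..50  uid  (1B, 1-aligned)
50..56  -- tail padding (6B)
sizeof = 56, alignof = 8
64 − 56 = 8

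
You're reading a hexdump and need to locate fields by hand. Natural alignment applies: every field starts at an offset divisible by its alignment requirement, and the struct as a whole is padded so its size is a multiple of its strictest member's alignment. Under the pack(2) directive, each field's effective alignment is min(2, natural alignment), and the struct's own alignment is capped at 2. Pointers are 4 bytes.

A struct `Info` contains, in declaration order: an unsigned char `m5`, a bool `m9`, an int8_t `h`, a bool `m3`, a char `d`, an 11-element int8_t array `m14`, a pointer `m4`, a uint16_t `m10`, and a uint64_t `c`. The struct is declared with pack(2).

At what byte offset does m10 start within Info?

@0: m5 [1B, align 1] → 1
@1: m9 [1B, align 1] → 2
@2: h [1B, align 1] → 3
@3: m3 [1B, align 1] → 4
@4: d [1B, align 1] → 5
@5: m14 [11B, align 1] → 16
@16: m4 [4B, align 2] → 20
@20: m10 [2B, align 2] → 22

20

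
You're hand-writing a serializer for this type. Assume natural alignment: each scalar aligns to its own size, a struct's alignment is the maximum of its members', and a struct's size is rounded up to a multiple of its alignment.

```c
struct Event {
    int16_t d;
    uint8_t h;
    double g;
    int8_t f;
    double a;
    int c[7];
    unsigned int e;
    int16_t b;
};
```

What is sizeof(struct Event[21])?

d at 0 (size 2, align 2) → ends 2
h at 2 (size 1, align 1) → ends 3
pad 5 to align 8 for g
g at 8 (size 8, align 8) → ends 16
f at 16 (size 1, align 1) → ends 17
pad 7 to align 8 for a
a at 24 (size 8, align 8) → ends 32
c at 32 (size 28, align 4) → ends 60
e at 60 (size 4, align 4) → ends 64
b at 64 (size 2, align 2) → ends 66
tail pad 6 to reach multiple of 8
total 72 bytes, alignment 8
array of 21: 21 × 72 = 1512

1512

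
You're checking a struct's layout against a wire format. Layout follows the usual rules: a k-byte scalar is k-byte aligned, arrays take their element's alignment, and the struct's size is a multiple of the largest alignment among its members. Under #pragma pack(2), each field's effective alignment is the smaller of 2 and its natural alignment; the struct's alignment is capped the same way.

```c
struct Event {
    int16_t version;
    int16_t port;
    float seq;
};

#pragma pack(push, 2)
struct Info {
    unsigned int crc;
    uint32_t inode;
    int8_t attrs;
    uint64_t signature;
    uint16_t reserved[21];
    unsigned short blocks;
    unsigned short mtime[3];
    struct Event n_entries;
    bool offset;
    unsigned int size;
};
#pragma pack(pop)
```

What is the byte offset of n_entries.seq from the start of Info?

72

Event: @0: version [2B, align 2] → 2; @2: port [2B, align 2] → 4; @4: seq [4B, align 4] → 8; size 8, align 4
@0: crc [4B, align 2] → 4
@4: inode [4B, align 2] → 8
@8: attrs [1B, align 1] → 9
+1 pad (align 2)
@10: signature [8B, align 2] → 18
@18: reserved [42B, align 2] → 60
@60: blocks [2B, align 2] → 62
@62: mtime [6B, align 2] → 68
@68: n_entries [8B, align 2] → 76
within Event: seq at 4
68 + 4 = 72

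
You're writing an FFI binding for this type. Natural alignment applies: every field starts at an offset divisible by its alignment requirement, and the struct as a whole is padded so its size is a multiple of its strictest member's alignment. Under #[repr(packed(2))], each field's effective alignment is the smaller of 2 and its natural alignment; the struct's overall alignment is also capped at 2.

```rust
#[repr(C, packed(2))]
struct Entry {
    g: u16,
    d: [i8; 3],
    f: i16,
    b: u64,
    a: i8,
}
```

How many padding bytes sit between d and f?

g at 0 (size 2, align 2) → ends 2
d at 2 (size 3, align 1) → ends 5
pad 1 to align 2 for f
f at 6 (size 2, align 2) → ends 8

1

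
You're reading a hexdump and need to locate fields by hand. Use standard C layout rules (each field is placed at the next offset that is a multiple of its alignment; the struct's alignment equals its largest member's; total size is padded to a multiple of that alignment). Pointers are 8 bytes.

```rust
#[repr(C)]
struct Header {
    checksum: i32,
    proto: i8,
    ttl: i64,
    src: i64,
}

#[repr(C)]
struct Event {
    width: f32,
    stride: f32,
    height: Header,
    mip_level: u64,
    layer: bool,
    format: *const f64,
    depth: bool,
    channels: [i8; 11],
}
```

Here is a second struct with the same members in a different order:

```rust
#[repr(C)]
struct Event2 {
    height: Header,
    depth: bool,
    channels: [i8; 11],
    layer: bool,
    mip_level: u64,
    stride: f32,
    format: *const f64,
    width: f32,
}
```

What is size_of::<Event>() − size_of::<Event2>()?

Header: @0: checksum [4B, align 4] → 4; @4: proto [1B, align 1] → 5; +3 pad (align 8); @8: ttl [8B, align 8] → 16; @16: src [8B, align 8] → 24; size 24, align 8
@0: width [4B, align 4] → 4
@4: stride [4B, align 4] → 8
@8: height [24B, align 8] → 32
@32: mip_level [8B, align 8] → 40
@40: layer [1B, align 1] → 41
+7 pad (align 8)
@48: format [8B, align 8] → 56
@56: depth [1B, align 1] → 57
@57: channels [11B, align 1] → 68
+4 tail pad (align 8)
size 72, align 8
— Event2 —
@0: height [24B, align 8] → 24
@24: depth [1B, align 1] → 25
@25: channels [11B, align 1] → 36
@36: layer [1B, align 1] → 37
+3 pad (align 8)
@40: mip_level [8B, align 8] → 48
@48: stride [4B, align 4] → 52
+4 pad (align 8)
@56: format [8B, align 8] → 64
@64: width [4B, align 4] → 68
+4 tail pad (align 8)
size 72, align 8
72 − 72 = 0

0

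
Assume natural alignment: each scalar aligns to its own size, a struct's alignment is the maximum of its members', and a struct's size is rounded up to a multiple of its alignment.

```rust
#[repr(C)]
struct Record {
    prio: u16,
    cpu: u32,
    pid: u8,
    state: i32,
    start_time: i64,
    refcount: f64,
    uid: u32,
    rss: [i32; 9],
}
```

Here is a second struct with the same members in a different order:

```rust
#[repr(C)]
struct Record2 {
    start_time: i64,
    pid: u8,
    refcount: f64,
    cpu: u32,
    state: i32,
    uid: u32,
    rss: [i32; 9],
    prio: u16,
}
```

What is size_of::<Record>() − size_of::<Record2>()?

0..2  prio  (2B, 2-aligned)
2..4  -- padding (2B)
4..8  cpu  (4B, 4-aligned)
8..9  pid  (1B, 1-aligned)
9..12  -- padding (3B)
12..16  state  (4B, 4-aligned)
16..24  start_time  (8B, 8-aligned)
24..32  refcount  (8B, 8-aligned)
32..36  uid  (4B, 4-aligned)
36..72  rss  (36B, 4-aligned)
sizeof = 72, alignof = 8
— Record2 —
0..8  start_time  (8B, 8-aligned)
8..9  pid  (1B, 1-aligned)
9..16  -- padding (7B)
16..24  refcount  (8B, 8-aligned)
24..28  cpu  (4B, 4-aligned)
28..32  state  (4B, 4-aligned)
32..36  uid  (4B, 4-aligned)
36..72  rss  (36B, 4-aligned)
72..74  prio  (2B, 2-aligned)
74..80  -- tail padding (6B)
sizeof = 80, alignof = 8
72 − 80 = -8

-8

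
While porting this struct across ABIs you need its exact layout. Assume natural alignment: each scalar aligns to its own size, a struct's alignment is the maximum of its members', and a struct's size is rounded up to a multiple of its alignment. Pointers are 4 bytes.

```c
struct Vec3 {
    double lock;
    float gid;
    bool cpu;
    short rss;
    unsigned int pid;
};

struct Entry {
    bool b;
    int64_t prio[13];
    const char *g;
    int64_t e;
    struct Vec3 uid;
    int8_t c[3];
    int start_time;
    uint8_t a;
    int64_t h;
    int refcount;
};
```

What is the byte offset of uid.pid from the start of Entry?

Vec3: 0..8  lock  (8B, 8-aligned); 8..12  gid  (4B, 4-aligned); 12..13  cpu  (1B, 1-aligned); 13..14  -- padding (1B); 14..16  rss  (2B, 2-aligned); 16..20  pid  (4B, 4-aligned); 20..24  -- tail padding (4B); sizeof = 24, alignof = 8
0..1  b  (1B, 1-aligned)
1..8  -- padding (7B)
8..112  prio  (104B, 8-aligned)
112..116  g  (4B, 4-aligned)
116..120  -- padding (4B)
120..128  e  (8B, 8-aligned)
128..152  uid  (24B, 8-aligned)
within Vec3: pid at 16
128 + 16 = 144

144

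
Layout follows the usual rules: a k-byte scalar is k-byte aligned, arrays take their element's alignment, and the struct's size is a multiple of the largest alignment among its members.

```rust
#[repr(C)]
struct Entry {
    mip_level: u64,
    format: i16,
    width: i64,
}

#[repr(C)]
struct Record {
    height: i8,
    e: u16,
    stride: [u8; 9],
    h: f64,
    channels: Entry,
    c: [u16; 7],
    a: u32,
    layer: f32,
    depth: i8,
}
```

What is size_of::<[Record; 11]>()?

Entry: @0: mip_level [8B, align 8] → 8; @8: format [2B, align 2] → 10; +6 pad (align 8); @16: width [8B, align 8] → 24; size 24, align 8
@0: height [1B, align 1] → 1
+1 pad (align 2)
@2: e [2B, align 2] → 4
@4: stride [9B, align 1] → 13
+3 pad (align 8)
@16: h [8B, align 8] → 24
@24: channels [24B, align 8] → 48
@48: c [14B, align 2] → 62
+2 pad (align 4)
@64: a [4B, align 4] → 68
@68: layer [4B, align 4] → 72
@72: depth [1B, align 1] → 73
+7 tail pad (align 8)
size 80, align 8
array of 11: 11 × 80 = 880

880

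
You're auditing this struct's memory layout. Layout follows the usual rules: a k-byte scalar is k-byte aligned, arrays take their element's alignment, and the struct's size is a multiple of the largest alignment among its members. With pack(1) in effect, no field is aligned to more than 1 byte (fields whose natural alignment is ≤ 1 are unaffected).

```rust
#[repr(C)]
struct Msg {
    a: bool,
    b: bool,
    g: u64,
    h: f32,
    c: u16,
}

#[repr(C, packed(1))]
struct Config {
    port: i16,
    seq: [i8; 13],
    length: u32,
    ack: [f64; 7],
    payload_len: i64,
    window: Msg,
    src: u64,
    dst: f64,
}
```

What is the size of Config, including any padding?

123

Msg: 0..1  a  (1B, 1-aligned); 1..2  b  (1B, 1-aligned); 2..8  -- padding (6B); 8..16  g  (8B, 8-aligned); 16..20  h  (4B, 4-aligned); 20..22  c  (2B, 2-aligned); 22..24  -- tail padding (2B); sizeof = 24, alignof = 8
0..2  port  (2B, 1-aligned)
2..15  seq  (13B, 1-aligned)
15..19  length  (4B, 1-aligned)
19..75  ack  (56B, 1-aligned)
75..83  payload_len  (8B, 1-aligned)
83..107  window  (24B, 1-aligned)
107..115  src  (8B, 1-aligned)
115..123  dst  (8B, 1-aligned)
sizeof = 123, alignof = 1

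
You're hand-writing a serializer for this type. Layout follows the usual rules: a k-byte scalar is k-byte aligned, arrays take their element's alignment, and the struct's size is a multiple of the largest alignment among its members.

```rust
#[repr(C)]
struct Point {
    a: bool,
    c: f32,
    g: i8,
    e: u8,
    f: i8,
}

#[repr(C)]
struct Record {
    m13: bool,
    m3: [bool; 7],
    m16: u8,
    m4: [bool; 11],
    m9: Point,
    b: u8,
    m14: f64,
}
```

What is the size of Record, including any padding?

Point: a at 0 (size 1, align 1) → ends 1; pad 3 to align 4 for c; c at 4 (size 4, align 4) → ends 8; g at 8 (size 1, align 1) → ends 9; e at 9 (size 1, align 1) → ends 10; f at 10 (size 1, align 1) → ends 11; tail pad 1 to reach multiple of 4; total 12 bytes, alignment 4
m13 at 0 (size 1, align 1) → ends 1
m3 at 1 (size 7, align 1) → ends 8
m16 at 8 (size 1, align 1) → ends 9
m4 at 9 (size 11, align 1) → ends 20
m9 at 20 (size 12, align 4) → ends 32
b at 32 (size 1, align 1) → ends 33
pad 7 to align 8 for m14
m14 at 40 (size 8, align 8) → ends 48
total 48 bytes, alignment 8

48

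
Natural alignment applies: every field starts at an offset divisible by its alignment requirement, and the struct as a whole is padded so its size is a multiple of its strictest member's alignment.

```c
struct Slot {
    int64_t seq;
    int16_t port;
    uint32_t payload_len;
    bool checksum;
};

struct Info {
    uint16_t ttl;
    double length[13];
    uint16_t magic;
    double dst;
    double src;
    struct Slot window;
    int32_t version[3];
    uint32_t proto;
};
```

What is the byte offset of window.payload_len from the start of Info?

Slot: @0: seq [8B, align 8] → 8; @8: port [2B, align 2] → 10; +2 pad (align 4); @12: payload_len [4B, align 4] → 16; @16: checksum [1B, align 1] → 17; +7 tail pad (align 8); size 24, align 8
@0: ttl [2B, align 2] → 2
+6 pad (align 8)
@8: length [104B, align 8] → 112
@112: magic [2B, align 2] → 114
+6 pad (align 8)
@120: dst [8B, align 8] → 128
@128: src [8B, align 8] → 136
@136: window [24B, align 8] → 160
within Slot: payload_len at 12
136 + 12 = 148

148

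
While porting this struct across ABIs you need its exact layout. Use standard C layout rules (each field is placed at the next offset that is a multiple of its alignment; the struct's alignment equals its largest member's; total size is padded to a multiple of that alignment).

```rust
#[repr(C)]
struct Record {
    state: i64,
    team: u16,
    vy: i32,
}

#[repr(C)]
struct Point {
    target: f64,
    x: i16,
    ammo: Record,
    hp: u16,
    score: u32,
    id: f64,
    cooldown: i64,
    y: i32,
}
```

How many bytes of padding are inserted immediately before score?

2

Record: 0..8  state  (8B, 8-aligned); 8..10  team  (2B, 2-aligned); 10..12  -- padding (2B); 12..16  vy  (4B, 4-aligned); sizeof = 16, alignof = 8
0..8  target  (8B, 8-aligned)
8..10  x  (2B, 2-aligned)
10..16  -- padding (6B)
16..32  ammo  (16B, 8-aligned)
32..34  hp  (2B, 2-aligned)
34..36  -- padding (2B)
36..40  score  (4B, 4-aligned)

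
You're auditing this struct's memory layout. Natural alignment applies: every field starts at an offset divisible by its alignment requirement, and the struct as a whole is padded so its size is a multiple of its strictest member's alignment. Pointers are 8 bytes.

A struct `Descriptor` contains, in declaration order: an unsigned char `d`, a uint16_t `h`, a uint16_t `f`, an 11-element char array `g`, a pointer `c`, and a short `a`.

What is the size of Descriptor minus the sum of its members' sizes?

0..1  d  (1B, 1-aligned)
1..2  -- padding (1B)
2..4  h  (2B, 2-aligned)
4..6  f  (2B, 2-aligned)
6..17  g  (11B, 1-aligned)
17..24  -- padding (7B)
24..32  c  (8B, 8-aligned)
32..34  a  (2B, 2-aligned)
34..40  -- tail padding (6B)
sizeof = 40, alignof = 8
data bytes 26, size 40 → padding 14

14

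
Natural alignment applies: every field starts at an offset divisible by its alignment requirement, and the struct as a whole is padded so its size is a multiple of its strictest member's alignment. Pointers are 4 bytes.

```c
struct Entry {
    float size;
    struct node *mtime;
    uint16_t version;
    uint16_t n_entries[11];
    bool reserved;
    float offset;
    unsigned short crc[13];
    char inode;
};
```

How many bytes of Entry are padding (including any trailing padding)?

size at 0 (size 4, align 4) → ends 4
mtime at 4 (size 4, align 4) → ends 8
version at 8 (size 2, align 2) → ends 10
n_entries at 10 (size 22, align 2) → ends 32
reserved at 32 (size 1, align 1) → ends 33
pad 3 to align 4 for offset
offset at 36 (size 4, align 4) → ends 40
crc at 40 (size 26, align 2) → ends 66
inode at 66 (size 1, align 1) → ends 67
tail pad 1 to reach multiple of 4
total 68 bytes, alignment 4
data bytes 64, size 68 → padding 4

4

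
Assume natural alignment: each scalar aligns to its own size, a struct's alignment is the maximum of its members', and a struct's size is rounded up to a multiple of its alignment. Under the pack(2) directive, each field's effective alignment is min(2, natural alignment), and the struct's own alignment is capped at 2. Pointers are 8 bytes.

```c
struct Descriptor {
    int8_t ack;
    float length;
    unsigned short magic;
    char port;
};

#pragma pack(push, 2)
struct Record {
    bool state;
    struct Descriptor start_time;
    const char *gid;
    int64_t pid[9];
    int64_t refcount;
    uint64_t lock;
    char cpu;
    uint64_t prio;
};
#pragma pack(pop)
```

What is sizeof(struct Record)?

Descriptor: @0: ack [1B, align 1] → 1; +3 pad (align 4); @4: length [4B, align 4] → 8; @8: magic [2B, align 2] → 10; @10: port [1B, align 1] → 11; +1 tail pad (align 4); size 12, align 4
@0: state [1B, align 1] → 1
+1 pad (align 2)
@2: start_time [12B, align 2] → 14
@14: gid [8B, align 2] → 22
@22: pid [72B, align 2] → 94
@94: refcount [8B, align 2] → 102
@102: lock [8B, align 2] → 110
@110: cpu [1B, align 1] → 111
+1 pad (align 2)
@112: prio [8B, align 2] → 120
size 120, align 2

120 bytes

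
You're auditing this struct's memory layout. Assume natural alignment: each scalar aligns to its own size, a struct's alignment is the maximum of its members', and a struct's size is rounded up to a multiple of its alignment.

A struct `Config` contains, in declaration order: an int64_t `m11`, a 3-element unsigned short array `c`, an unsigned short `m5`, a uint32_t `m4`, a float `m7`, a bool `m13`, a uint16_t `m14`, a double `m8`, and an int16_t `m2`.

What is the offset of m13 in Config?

24

0..8  m11  (8B, 8-aligned)
8..14  c  (6B, 2-aligned)
14..16  m5  (2B, 2-aligned)
16..20  m4  (4B, 4-aligned)
20..24  m7  (4B, 4-aligned)
24..25  m13  (1B, 1-aligned)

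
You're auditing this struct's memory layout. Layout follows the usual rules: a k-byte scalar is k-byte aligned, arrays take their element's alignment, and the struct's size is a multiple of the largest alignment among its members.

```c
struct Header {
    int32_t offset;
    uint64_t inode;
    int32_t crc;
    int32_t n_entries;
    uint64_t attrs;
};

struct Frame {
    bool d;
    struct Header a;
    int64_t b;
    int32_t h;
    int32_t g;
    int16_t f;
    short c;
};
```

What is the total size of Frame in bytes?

64

Header: @0: offset [4B, align 4] → 4; +4 pad (align 8); @8: inode [8B, align 8] → 16; @16: crc [4B, align 4] → 20; @20: n_entries [4B, align 4] → 24; @24: attrs [8B, align 8] → 32; size 32, align 8
@0: d [1B, align 1] → 1
+7 pad (align 8)
@8: a [32B, align 8] → 40
@40: b [8B, align 8] → 48
@48: h [4B, align 4] → 52
@52: g [4B, align 4] → 56
@56: f [2B, align 2] → 58
@58: c [2B, align 2] → 60
+4 tail pad (align 8)
size 64, align 8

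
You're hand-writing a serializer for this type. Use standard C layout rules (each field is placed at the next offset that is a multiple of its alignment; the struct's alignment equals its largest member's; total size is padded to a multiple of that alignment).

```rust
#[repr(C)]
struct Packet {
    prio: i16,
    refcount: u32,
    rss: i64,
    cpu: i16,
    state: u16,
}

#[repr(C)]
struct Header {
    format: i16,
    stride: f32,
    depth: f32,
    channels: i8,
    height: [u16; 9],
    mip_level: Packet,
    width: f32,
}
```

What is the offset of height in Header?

14

Packet: @0: prio [2B, align 2] → 2; +2 pad (align 4); @4: refcount [4B, align 4] → 8; @8: rss [8B, align 8] → 16; @16: cpu [2B, align 2] → 18; @18: state [2B, align 2] → 20; +4 tail pad (align 8); size 24, align 8
@0: format [2B, align 2] → 2
+2 pad (align 4)
@4: stride [4B, align 4] → 8
@8: depth [4B, align 4] → 12
@12: channels [1B, align 1] → 13
+1 pad (align 2)
@14: height [18B, align 2] → 32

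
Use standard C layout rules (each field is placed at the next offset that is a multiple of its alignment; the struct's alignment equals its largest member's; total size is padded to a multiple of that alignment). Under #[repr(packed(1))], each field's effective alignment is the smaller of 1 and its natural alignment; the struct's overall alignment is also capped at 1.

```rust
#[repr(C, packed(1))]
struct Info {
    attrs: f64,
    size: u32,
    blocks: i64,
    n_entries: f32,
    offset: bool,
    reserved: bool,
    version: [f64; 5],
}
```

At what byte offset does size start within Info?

8

@0: attrs [8B, align 1] → 8
@8: size [4B, align 1] → 12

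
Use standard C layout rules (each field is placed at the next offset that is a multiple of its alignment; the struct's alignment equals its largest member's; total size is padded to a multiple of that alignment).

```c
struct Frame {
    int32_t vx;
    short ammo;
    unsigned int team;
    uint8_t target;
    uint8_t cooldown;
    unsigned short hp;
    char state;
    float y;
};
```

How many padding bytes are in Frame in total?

0..4  vx  (4B, 4-aligned)
4..6  ammo  (2B, 2-aligned)
6..8  -- padding (2B)
8..12  team  (4B, 4-aligned)
12..13  target  (1B, 1-aligned)
13..14  cooldown  (1B, 1-aligned)
14..16  hp  (2B, 2-aligned)
16..17  state  (1B, 1-aligned)
17..20  -- padding (3B)
20..24  y  (4B, 4-aligned)
sizeof = 24, alignof = 4
data bytes 19, size 24 → padding 5

5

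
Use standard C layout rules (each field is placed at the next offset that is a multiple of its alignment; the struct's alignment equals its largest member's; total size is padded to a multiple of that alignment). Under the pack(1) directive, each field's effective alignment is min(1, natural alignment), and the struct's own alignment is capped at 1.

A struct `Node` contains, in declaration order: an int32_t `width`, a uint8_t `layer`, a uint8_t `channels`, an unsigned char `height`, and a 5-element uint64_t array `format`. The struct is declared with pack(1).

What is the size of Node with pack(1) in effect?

@0: width [4B, align 1] → 4
@4: layer [1B, align 1] → 5
@5: channels [1B, align 1] → 6
@6: height [1B, align 1] → 7
@7: format [40B, align 1] → 47
size 47, align 1

47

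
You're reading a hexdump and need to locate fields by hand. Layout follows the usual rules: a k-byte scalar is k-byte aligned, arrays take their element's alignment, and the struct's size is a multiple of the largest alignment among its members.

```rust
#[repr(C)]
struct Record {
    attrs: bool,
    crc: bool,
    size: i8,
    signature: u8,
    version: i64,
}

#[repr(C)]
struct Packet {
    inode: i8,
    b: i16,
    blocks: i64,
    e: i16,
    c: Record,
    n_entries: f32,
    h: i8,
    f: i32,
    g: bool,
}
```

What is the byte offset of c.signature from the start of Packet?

Record: attrs at 0 (size 1, align 1) → ends 1; crc at 1 (size 1, align 1) → ends 2; size at 2 (size 1, align 1) → ends 3; signature at 3 (size 1, align 1) → ends 4; pad 4 to align 8 for version; version at 8 (size 8, align 8) → ends 16; total 16 bytes, alignment 8
inode at 0 (size 1, align 1) → ends 1
pad 1 to align 2 for b
b at 2 (size 2, align 2) → ends 4
pad 4 to align 8 for blocks
blocks at 8 (size 8, align 8) → ends 16
e at 16 (size 2, align 2) → ends 18
pad 6 to align 8 for c
c at 24 (size 16, align 8) → ends 40
within Record: signature at 3
24 + 3 = 27

27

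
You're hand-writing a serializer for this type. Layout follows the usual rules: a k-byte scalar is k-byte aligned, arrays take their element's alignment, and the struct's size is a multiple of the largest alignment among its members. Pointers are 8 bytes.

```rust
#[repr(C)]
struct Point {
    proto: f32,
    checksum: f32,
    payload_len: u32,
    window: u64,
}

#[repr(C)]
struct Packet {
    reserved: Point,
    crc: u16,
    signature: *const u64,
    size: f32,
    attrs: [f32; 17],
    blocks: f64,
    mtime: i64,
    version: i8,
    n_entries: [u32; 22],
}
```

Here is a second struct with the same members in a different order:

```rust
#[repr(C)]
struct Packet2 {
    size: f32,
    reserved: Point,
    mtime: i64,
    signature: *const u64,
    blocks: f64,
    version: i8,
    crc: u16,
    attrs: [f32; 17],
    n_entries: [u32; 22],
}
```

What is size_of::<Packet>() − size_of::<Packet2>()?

Point: 0..4  proto  (4B, 4-aligned); 4..8  checksum  (4B, 4-aligned); 8..12  payload_len  (4B, 4-aligned); 12..16  -- padding (4B); 16..24  window  (8B, 8-aligned); sizeof = 24, alignof = 8
0..24  reserved  (24B, 8-aligned)
24..26  crc  (2B, 2-aligned)
26..32  -- padding (6B)
32..40  signature  (8B, 8-aligned)
40..44  size  (4B, 4-aligned)
44..112  attrs  (68B, 4-aligned)
112..120  blocks  (8B, 8-aligned)
120..128  mtime  (8B, 8-aligned)
128..129  version  (1B, 1-aligned)
129..132  -- padding (3B)
132..220  n_entries  (88B, 4-aligned)
220..224  -- tail padding (4B)
sizeof = 224, alignof = 8
— Packet2 —
0..4  size  (4B, 4-aligned)
4..8  -- padding (4B)
8..32  reserved  (24B, 8-aligned)
32..40  mtime  (8B, 8-aligned)
40..48  signature  (8B, 8-aligned)
48..56  blocks  (8B, 8-aligned)
56..57  version  (1B, 1-aligned)
57..58  -- padding (1B)
58..60  crc  (2B, 2-aligned)
60..128  attrs  (68B, 4-aligned)
128..216  n_entries  (88B, 4-aligned)
sizeof = 216, alignof = 8
224 − 216 = 8

8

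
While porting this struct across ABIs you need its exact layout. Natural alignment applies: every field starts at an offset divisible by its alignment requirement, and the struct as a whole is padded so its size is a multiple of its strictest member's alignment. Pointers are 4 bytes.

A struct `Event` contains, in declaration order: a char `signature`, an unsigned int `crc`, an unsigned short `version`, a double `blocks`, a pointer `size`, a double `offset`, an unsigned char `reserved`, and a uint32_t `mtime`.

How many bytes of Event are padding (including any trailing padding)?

@0: signature [1B, align 1] → 1
+3 pad (align 4)
@4: crc [4B, align 4] → 8
@8: version [2B, align 2] → 10
+6 pad (align 8)
@16: blocks [8B, align 8] → 24
@24: size [4B, align 4] → 28
+4 pad (align 8)
@32: offset [8B, align 8] → 40
@40: reserved [1B, align 1] → 41
+3 pad (align 4)
@44: mtime [4B, align 4] → 48
size 48, align 8
data bytes 32, size 48 → padding 16

16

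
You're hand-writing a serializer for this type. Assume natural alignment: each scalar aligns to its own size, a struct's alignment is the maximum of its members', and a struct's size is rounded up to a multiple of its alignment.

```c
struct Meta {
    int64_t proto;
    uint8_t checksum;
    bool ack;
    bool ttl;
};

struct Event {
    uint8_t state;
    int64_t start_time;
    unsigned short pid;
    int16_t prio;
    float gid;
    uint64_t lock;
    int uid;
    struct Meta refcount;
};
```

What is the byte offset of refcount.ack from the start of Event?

49

Meta: proto at 0 (size 8, align 8) → ends 8; checksum at 8 (size 1, align 1) → ends 9; ack at 9 (size 1, align 1) → ends 10; ttl at 10 (size 1, align 1) → ends 11; tail pad 5 to reach multiple of 8; total 16 bytes, alignment 8
state at 0 (size 1, align 1) → ends 1
pad 7 to align 8 for start_time
start_time at 8 (size 8, align 8) → ends 16
pid at 16 (size 2, align 2) → ends 18
prio at 18 (size 2, align 2) → ends 20
gid at 20 (size 4, align 4) → ends 24
lock at 24 (size 8, align 8) → ends 32
uid at 32 (size 4, align 4) → ends 36
pad 4 to align 8 for refcount
refcount at 40 (size 16, align 8) → ends 56
within Meta: ack at 9
40 + 9 = 49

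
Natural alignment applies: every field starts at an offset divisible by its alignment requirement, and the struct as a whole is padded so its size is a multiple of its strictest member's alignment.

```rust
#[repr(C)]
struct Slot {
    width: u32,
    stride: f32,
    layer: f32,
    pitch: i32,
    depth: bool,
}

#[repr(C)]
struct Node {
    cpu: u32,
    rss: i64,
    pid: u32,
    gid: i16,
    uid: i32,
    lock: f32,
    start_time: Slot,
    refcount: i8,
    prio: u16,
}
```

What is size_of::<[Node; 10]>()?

560

Slot: width at 0 (size 4, align 4) → ends 4; stride at 4 (size 4, align 4) → ends 8; layer at 8 (size 4, align 4) → ends 12; pitch at 12 (size 4, align 4) → ends 16; depth at 16 (size 1, align 1) → ends 17; tail pad 3 to reach multiple of 4; total 20 bytes, alignment 4
cpu at 0 (size 4, align 4) → ends 4
pad 4 to align 8 for rss
rss at 8 (size 8, align 8) → ends 16
pid at 16 (size 4, align 4) → ends 20
gid at 20 (size 2, align 2) → ends 22
pad 2 to align 4 for uid
uid at 24 (size 4, align 4) → ends 28
lock at 28 (size 4, align 4) → ends 32
start_time at 32 (size 20, align 4) → ends 52
refcount at 52 (size 1, align 1) → ends 53
pad 1 to align 2 for prio
prio at 54 (size 2, align 2) → ends 56
total 56 bytes, alignment 8
array of 10: 10 × 56 = 560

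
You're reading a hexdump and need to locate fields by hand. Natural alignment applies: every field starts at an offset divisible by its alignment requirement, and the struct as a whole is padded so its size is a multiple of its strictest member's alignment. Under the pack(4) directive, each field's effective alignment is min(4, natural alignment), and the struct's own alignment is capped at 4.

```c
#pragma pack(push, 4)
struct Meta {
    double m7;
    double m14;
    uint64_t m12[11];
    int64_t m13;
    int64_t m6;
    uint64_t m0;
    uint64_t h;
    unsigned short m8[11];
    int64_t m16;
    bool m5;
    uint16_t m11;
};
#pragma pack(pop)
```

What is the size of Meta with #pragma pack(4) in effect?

0..8  m7  (8B, 4-aligned)
8..16  m14  (8B, 4-aligned)
16..104  m12  (88B, 4-aligned)
104..112  m13  (8B, 4-aligned)
112..120  m6  (8B, 4-aligned)
120..128  m0  (8B, 4-aligned)
128..136  h  (8B, 4-aligned)
136..158  m8  (22B, 2-aligned)
158..160  -- padding (2B)
160..168  m16  (8B, 4-aligned)
168..169  m5  (1B, 1-aligned)
169..170  -- padding (1B)
170..172  m11  (2B, 2-aligned)
sizeof = 172, alignof = 4

172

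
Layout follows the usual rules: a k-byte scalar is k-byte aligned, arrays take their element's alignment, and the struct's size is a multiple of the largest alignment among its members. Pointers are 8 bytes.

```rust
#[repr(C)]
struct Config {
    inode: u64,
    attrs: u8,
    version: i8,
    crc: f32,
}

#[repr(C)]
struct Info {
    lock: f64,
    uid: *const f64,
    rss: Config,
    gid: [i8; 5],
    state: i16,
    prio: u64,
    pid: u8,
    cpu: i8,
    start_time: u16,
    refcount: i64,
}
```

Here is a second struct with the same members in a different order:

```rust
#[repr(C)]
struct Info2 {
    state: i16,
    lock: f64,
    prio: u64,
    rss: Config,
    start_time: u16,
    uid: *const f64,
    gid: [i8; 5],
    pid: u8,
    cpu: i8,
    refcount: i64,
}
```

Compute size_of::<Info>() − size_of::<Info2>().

-8

Config: inode at 0 (size 8, align 8) → ends 8; attrs at 8 (size 1, align 1) → ends 9; version at 9 (size 1, align 1) → ends 10; pad 2 to align 4 for crc; crc at 12 (size 4, align 4) → ends 16; total 16 bytes, alignment 8
lock at 0 (size 8, align 8) → ends 8
uid at 8 (size 8, align 8) → ends 16
rss at 16 (size 16, align 8) → ends 32
gid at 32 (size 5, align 1) → ends 37
pad 1 to align 2 for state
state at 38 (size 2, align 2) → ends 40
prio at 40 (size 8, align 8) → ends 48
pid at 48 (size 1, align 1) → ends 49
cpu at 49 (size 1, align 1) → ends 50
start_time at 50 (size 2, align 2) → ends 52
pad 4 to align 8 for refcount
refcount at 56 (size 8, align 8) → ends 64
total 64 bytes, alignment 8
— Info2 —
state at 0 (size 2, align 2) → ends 2
pad 6 to align 8 for lock
lock at 8 (size 8, align 8) → ends 16
prio at 16 (size 8, align 8) → ends 24
rss at 24 (size 16, align 8) → ends 40
start_time at 40 (size 2, align 2) → ends 42
pad 6 to align 8 for uid
uid at 48 (size 8, align 8) → ends 56
gid at 56 (size 5, align 1) → ends 61
pid at 61 (size 1, align 1) → ends 62
cpu at 62 (size 1, align 1) → ends 63
pad 1 to align 8 for refcount
refcount at 64 (size 8, align 8) → ends 72
total 72 bytes, alignment 8
64 − 72 = -8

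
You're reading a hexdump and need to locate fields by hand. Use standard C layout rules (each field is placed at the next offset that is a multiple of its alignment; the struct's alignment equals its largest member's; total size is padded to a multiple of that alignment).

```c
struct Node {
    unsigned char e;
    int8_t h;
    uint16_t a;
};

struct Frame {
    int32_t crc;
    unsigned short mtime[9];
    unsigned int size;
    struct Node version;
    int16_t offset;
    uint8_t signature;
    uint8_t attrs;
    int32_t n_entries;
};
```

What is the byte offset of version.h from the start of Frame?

Node: e at 0 (size 1, align 1) → ends 1; h at 1 (size 1, align 1) → ends 2; a at 2 (size 2, align 2) → ends 4; total 4 bytes, alignment 2
crc at 0 (size 4, align 4) → ends 4
mtime at 4 (size 18, align 2) → ends 22
pad 2 to align 4 for size
size at 24 (size 4, align 4) → ends 28
version at 28 (size 4, align 2) → ends 32
within Node: h at 1
28 + 1 = 29

29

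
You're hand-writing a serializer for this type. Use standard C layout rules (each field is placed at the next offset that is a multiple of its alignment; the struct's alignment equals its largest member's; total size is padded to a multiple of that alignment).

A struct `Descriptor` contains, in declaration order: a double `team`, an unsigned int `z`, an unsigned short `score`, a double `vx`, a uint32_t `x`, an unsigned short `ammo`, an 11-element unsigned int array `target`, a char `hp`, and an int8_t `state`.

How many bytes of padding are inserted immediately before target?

2

@0: team [8B, align 8] → 8
@8: z [4B, align 4] → 12
@12: score [2B, align 2] → 14
+2 pad (align 8)
@16: vx [8B, align 8] → 24
@24: x [4B, align 4] → 28
@28: ammo [2B, align 2] → 30
+2 pad (align 4)
@32: target [44B, align 4] → 76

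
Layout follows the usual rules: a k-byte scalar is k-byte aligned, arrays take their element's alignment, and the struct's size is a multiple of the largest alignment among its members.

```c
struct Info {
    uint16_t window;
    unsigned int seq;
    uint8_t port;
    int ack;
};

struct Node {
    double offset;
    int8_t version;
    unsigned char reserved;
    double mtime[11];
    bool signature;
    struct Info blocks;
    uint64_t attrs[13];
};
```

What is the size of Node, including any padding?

232

Info: @0: window [2B, align 2] → 2; +2 pad (align 4); @4: seq [4B, align 4] → 8; @8: port [1B, align 1] → 9; +3 pad (align 4); @12: ack [4B, align 4] → 16; size 16, align 4
@0: offset [8B, align 8] → 8
@8: version [1B, align 1] → 9
@9: reserved [1B, align 1] → 10
+6 pad (align 8)
@16: mtime [88B, align 8] → 104
@104: signature [1B, align 1] → 105
+3 pad (align 4)
@108: blocks [16B, align 4] → 124
+4 pad (align 8)
@128: attrs [104B, align 8] → 232
size 232, align 8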